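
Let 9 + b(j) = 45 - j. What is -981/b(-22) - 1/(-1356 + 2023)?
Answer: -22565/1334 ≈ -16.915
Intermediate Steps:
b(j) = 36 - j (b(j) = -9 + (45 - j) = 36 - j)
-981/b(-22) - 1/(-1356 + 2023) = -981/(36 - 1*(-22)) - 1/(-1356 + 2023) = -981/(36 + 22) - 1/667 = -981/58 - 1*1/667 = -981*1/58 - 1/667 = -981/58 - 1/667 = -22565/1334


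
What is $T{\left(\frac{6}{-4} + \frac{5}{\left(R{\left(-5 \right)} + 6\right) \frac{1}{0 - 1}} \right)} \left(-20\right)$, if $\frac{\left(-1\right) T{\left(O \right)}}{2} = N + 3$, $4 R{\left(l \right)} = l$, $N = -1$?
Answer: $80$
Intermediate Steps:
$R{\left(l \right)} = \frac{l}{4}$
$T{\left(O \right)} = -4$ ($T{\left(O \right)} = - 2 \left(-1 + 3\right) = \left(-2\right) 2 = -4$)
$T{\left(\frac{6}{-4} + \frac{5}{\left(R{\left(-5 \right)} + 6\right) \frac{1}{0 - 1}} \right)} \left(-20\right) = \left(-4\right) \left(-20\right) = 80$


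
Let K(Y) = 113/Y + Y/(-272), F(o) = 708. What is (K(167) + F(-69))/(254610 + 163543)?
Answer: 32163039/18994181872 ≈ 0.0016933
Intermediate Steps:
K(Y) = 113/Y - Y/272 (K(Y) = 113/Y + Y*(-1/272) = 113/Y - Y/272)
(K(167) + F(-69))/(254610 + 163543) = ((113/167 - 1/272*167) + 708)/(254610 + 163543) = ((113*(1/167) - 167/272) + 708)/418153 = ((113/167 - 167/272) + 708)*(1/418153) = (2847/45424 + 708)*(1/418153) = (32163039/45424)*(1/418153) = 32163039/18994181872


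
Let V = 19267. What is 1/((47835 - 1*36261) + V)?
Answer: 1/30841 ≈ 3.2424e-5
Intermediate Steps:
1/((47835 - 1*36261) + V) = 1/((47835 - 1*36261) + 19267) = 1/((47835 - 36261) + 19267) = 1/(11574 + 19267) = 1/30841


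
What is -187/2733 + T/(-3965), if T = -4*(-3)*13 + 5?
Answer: -1181468/10836345 ≈ -0.10903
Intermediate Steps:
T = 161 (T = 12*13 + 5 = 156 + 5 = 161)
-187/2733 + T/(-3965) = -187/2733 + 161/(-3965) = -187*1/2733 + 161*(-1/3965) = -187/2733 - 161/3965 = -1181468/10836345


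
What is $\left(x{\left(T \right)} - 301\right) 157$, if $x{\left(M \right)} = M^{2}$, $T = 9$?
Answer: $-34540$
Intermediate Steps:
$\left(x{\left(T \right)} - 301\right) 157 = \left(9^{2} - 301\right) 157 = \left(81 - 301\right) 157 = \left(-220\right) 157 = -34540$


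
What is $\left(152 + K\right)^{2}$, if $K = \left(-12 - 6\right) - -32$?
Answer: $27556$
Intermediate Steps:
$K = 14$ ($K = \left(-12 - 6\right) + 32 = -18 + 32 = 14$)
$\left(152 + K\right)^{2} = \left(152 + 14\right)^{2} = 166^{2} = 27556$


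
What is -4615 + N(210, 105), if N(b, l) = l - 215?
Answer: -4725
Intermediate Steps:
N(b, l) = -215 + l
-4615 + N(210, 105) = -4615 + (-215 + 105) = -4615 - 110 = -4725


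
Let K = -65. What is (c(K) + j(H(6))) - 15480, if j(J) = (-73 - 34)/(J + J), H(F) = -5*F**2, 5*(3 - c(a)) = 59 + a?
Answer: -5571181/360 ≈ -15476.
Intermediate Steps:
c(a) = -44/5 - a/5 (c(a) = 3 - (59 + a)/5 = 3 + (-59/5 - a/5) = -44/5 - a/5)
j(J) = -107/(2*J) (j(J) = -107*1/(2*J) = -107/(2*J))
(c(K) + j(H(6))) - 15480 = ((-44/5 - 1/5*(-65)) - 107/(2*((-5*6**2)))) - 15480 = ((-44/5 + 13) - 107/(2*((-5*36)))) - 15480 = (21/5 - 107/2/(-180)) - 15480 = (21/5 - 107/2*(-1/180)) - 15480 = (21/5 + 107/360) - 15480 = 1619/360 - 15480 = -5571181/360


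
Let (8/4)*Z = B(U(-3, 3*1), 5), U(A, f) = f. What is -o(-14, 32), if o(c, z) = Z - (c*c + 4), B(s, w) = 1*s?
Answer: 397/2 ≈ 198.50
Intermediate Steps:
B(s, w) = s
Z = 3/2 (Z = (3*1)/2 = (1/2)*3 = 3/2 ≈ 1.5000)
o(c, z) = -5/2 - c**2 (o(c, z) = 3/2 - (c*c + 4) = 3/2 - (c**2 + 4) = 3/2 - (4 + c**2) = 3/2 + (-4 - c**2) = -5/2 - c**2)
-o(-14, 32) = -(-5/2 - 1*(-14)**2) = -(-5/2 - 1*196) = -(-5/2 - 196) = -1*(-397/2) = 397/2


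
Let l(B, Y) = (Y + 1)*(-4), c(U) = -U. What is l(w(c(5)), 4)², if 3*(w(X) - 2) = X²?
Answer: 400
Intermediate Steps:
w(X) = 2 + X²/3
l(B, Y) = -4 - 4*Y (l(B, Y) = (1 + Y)*(-4) = -4 - 4*Y)
l(w(c(5)), 4)² = (-4 - 4*4)² = (-4 - 16)² = (-20)² = 400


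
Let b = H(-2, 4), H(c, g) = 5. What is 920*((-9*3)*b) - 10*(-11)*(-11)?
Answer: -125410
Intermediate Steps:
b = 5
920*((-9*3)*b) - 10*(-11)*(-11) = 920*(-9*3*5) - 10*(-11)*(-11) = 920*(-27*5) + 110*(-11) = 920*(-135) - 1210 = -124200 - 1210 = -125410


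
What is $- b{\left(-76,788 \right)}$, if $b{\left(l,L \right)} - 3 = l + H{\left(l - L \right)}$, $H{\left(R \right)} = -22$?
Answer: $95$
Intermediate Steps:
$b{\left(l,L \right)} = -19 + l$ ($b{\left(l,L \right)} = 3 + \left(l - 22\right) = 3 + \left(-22 + l\right) = -19 + l$)
$- b{\left(-76,788 \right)} = - (-19 - 76) = \left(-1\right) \left(-95\right) = 95$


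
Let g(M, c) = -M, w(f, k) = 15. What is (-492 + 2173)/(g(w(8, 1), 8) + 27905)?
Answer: 1681/27890 ≈ 0.060273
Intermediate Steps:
(-492 + 2173)/(g(w(8, 1), 8) + 27905) = (-492 + 2173)/(-1*15 + 27905) = 1681/(-15 + 27905) = 1681/27890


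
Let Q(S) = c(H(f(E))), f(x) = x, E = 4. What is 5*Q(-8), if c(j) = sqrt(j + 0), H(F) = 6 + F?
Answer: 5*sqrt(10) ≈ 15.811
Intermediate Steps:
c(j) = sqrt(j)
Q(S) = sqrt(10) (Q(S) = sqrt(6 + 4) = sqrt(10))
5*Q(-8) = 5*sqrt(10)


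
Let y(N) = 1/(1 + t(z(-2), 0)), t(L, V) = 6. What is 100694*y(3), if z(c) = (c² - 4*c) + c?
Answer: 100694/7 ≈ 14385.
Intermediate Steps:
z(c) = c² - 3*c
y(N) = ⅐ (y(N) = 1/(1 + 6) = 1/7 = ⅐)
100694*y(3) = 100694*(⅐) = 100694/7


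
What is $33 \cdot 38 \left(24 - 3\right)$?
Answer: $26334$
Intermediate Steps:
$33 \cdot 38 \left(24 - 3\right) = 1254 \left(24 - 3\right) = 1254 \cdot 21 = 26334$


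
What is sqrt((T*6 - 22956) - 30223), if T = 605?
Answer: I*sqrt(49549) ≈ 222.6*I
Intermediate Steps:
sqrt((T*6 - 22956) - 30223) = sqrt((605*6 - 22956) - 30223) = sqrt((3630 - 22956) - 30223) = sqrt(-19326 - 30223) = sqrt(-49549) = I*sqrt(49549)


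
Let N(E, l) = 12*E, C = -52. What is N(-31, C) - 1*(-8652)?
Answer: 8280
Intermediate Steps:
N(-31, C) - 1*(-8652) = 12*(-31) - 1*(-8652) = -372 + 8652 = 8280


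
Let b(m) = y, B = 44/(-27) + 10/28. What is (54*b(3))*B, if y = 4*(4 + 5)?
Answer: -17316/7 ≈ -2473.7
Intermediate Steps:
B = -481/378 (B = 44*(-1/27) + 10*(1/28) = -44/27 + 5/14 = -481/378 ≈ -1.2725)
y = 36 (y = 4*9 = 36)
b(m) = 36
(54*b(3))*B = (54*36)*(-481/378) = 1944*(-481/378) = -17316/7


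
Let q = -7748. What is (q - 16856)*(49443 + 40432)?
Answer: -2211284500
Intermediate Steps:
(q - 16856)*(49443 + 40432) = (-7748 - 16856)*(49443 + 40432) = -24604*89875 = -2211284500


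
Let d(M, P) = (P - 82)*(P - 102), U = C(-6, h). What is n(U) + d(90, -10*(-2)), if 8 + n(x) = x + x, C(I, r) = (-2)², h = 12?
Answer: 5084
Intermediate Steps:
C(I, r) = 4
U = 4
d(M, P) = (-102 + P)*(-82 + P) (d(M, P) = (-82 + P)*(-102 + P) = (-102 + P)*(-82 + P))
n(x) = -8 + 2*x (n(x) = -8 + (x + x) = -8 + 2*x)
n(U) + d(90, -10*(-2)) = (-8 + 2*4) + (8364 + (-10*(-2))² - (-1840)*(-2)) = (-8 + 8) + (8364 + 20² - 184*20) = 0 + (8364 + 400 - 3680) = 0 + 5084 = 5084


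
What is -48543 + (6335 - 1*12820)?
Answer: -55028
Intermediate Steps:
-48543 + (6335 - 1*12820) = -48543 + (6335 - 12820) = -48543 - 6485 = -55028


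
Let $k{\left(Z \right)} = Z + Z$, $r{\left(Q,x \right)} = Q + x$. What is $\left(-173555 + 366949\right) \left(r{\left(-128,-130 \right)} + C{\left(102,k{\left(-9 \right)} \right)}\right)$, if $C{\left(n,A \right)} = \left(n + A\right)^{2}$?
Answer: $1314692412$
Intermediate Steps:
$k{\left(Z \right)} = 2 Z$
$C{\left(n,A \right)} = \left(A + n\right)^{2}$
$\left(-173555 + 366949\right) \left(r{\left(-128,-130 \right)} + C{\left(102,k{\left(-9 \right)} \right)}\right) = \left(-173555 + 366949\right) \left(\left(-128 - 130\right) + \left(2 \left(-9\right) + 102\right)^{2}\right) = 193394 \left(-258 + \left(-18 + 102\right)^{2}\right) = 193394 \left(-258 + 84^{2}\right) = 193394 \left(-258 + 7056\right) = 193394 \cdot 6798 = 1314692412$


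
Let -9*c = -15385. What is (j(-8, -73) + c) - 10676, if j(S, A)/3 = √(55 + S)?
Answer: -80699/9 + 3*√47 ≈ -8946.0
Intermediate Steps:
c = 15385/9 (c = -⅑*(-15385) = 15385/9 ≈ 1709.4)
j(S, A) = 3*√(55 + S)
(j(-8, -73) + c) - 10676 = (3*√(55 - 8) + 15385/9) - 10676 = (3*√47 + 15385/9) - 10676 = (15385/9 + 3*√47) - 10676 = -80699/9 + 3*√47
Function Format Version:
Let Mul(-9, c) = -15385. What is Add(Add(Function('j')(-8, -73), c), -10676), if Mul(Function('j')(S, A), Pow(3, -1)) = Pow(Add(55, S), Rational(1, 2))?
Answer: Add(Rational(-80699, 9), Mul(3, Pow(47, Rational(1, 2)))) ≈ -8946.0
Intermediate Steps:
c = Rational(15385, 9) (c = Mul(Rational(-1, 9), -15385) = Rational(15385, 9) ≈ 1709.4)
Function('j')(S, A) = Mul(3, Pow(Add(55, S), Rational(1, 2)))
Add(Add(Function('j')(-8, -73), c), -10676) = Add(Add(Mul(3, Pow(Add(55, -8), Rational(1, 2))), Rational(15385, 9)), -10676) = Add(Add(Mul(3, Pow(47, Rational(1, 2))), Rational(15385, 9)), -10676) = Add(Add(Rational(15385, 9), Mul(3, Pow(47, Rational(1, 2)))), -10676) = Add(Rational(-80699, 9), Mul(3, Pow(47, Rational(1, 2))))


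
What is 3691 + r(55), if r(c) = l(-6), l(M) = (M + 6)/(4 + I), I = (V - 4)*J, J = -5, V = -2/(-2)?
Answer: 3691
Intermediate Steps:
V = 1 (V = -2*(-1/2) = 1)
I = 15 (I = (1 - 4)*(-5) = -3*(-5) = 15)
l(M) = 6/19 + M/19 (l(M) = (M + 6)/(4 + 15) = (6 + M)/19 = (6 + M)*(1/19) = 6/19 + M/19)
r(c) = 0 (r(c) = 6/19 + (1/19)*(-6) = 6/19 - 6/19 = 0)
3691 + r(55) = 3691 + 0 = 3691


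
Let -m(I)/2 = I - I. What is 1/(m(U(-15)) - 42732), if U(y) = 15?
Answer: -1/42732 ≈ -2.3402e-5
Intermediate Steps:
m(I) = 0 (m(I) = -2*(I - I) = -2*0 = 0)
1/(m(U(-15)) - 42732) = 1/(0 - 42732) = 1/(-42732) = -1/42732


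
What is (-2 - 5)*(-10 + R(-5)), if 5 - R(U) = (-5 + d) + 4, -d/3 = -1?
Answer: 49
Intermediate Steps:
d = 3 (d = -3*(-1) = 3)
R(U) = 3 (R(U) = 5 - ((-5 + 3) + 4) = 5 - (-2 + 4) = 5 - 1*2 = 5 - 2 = 3)
(-2 - 5)*(-10 + R(-5)) = (-2 - 5)*(-10 + 3) = -7*(-7) = 49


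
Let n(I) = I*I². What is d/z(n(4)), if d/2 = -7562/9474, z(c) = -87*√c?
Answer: 3781/1648476 ≈ 0.0022936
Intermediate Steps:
n(I) = I³
d = -7562/4737 (d = 2*(-7562/9474) = 2*(-7562*1/9474) = 2*(-3781/4737) = -7562/4737 ≈ -1.5964)
d/z(n(4)) = -7562/(4737*((-87*√(4³)))) = -7562/(4737*((-87*√64))) = -7562/(4737*((-87*8))) = -7562/4737/(-696) = -7562/4737*(-1/696) = 3781/1648476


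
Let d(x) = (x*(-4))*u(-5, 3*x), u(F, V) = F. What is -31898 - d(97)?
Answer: -33838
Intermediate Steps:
d(x) = 20*x (d(x) = (x*(-4))*(-5) = -4*x*(-5) = 20*x)
-31898 - d(97) = -31898 - 20*97 = -31898 - 1*1940 = -31898 - 1940 = -33838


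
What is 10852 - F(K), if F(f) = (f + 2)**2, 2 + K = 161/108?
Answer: 126551807/11664 ≈ 10850.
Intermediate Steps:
K = -55/108 (K = -2 + 161/108 = -55/108 ≈ -0.50926)
F(f) = (2 + f)**2
10852 - F(K) = 10852 - (2 - 55/108)**2 = 10852 - (161/108)**2 = 10852 - 1*25921/11664 = 10852 - 25921/11664 = 126551807/11664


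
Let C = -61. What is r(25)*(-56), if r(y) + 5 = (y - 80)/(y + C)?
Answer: 1750/9 ≈ 194.44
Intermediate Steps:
r(y) = -5 + (-80 + y)/(-61 + y) (r(y) = -5 + (y - 80)/(y - 61) = -5 + (-80 + y)/(-61 + y))
r(25)*(-56) = ((225 - 4*25)/(-61 + 25))*(-56) = ((225 - 100)/(-36))*(-56) = -1/36*125*(-56) = -125/36*(-56) = 1750/9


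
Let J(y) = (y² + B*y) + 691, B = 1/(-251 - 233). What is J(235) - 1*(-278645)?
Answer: 161927289/484 ≈ 3.3456e+5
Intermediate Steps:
B = -1/484 (B = 1/(-484) = -1/484 ≈ -0.0020661)
J(y) = 691 + y² - y/484 (J(y) = (y² - y/484) + 691 = 691 + y² - y/484)
J(235) - 1*(-278645) = (691 + 235² - 1/484*235) - 1*(-278645) = (691 + 55225 - 235/484) + 278645 = 27063109/484 + 278645 = 161927289/484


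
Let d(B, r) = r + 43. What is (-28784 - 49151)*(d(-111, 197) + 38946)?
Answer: -3053960910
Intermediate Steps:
d(B, r) = 43 + r
(-28784 - 49151)*(d(-111, 197) + 38946) = (-28784 - 49151)*((43 + 197) + 38946) = -77935*(240 + 38946) = -77935*39186 = -3053960910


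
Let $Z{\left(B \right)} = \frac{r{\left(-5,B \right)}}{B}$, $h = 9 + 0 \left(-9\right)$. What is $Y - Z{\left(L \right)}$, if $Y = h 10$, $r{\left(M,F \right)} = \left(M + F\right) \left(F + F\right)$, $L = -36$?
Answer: $172$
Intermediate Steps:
$h = 9$ ($h = 9 + 0 = 9$)
$r{\left(M,F \right)} = 2 F \left(F + M\right)$ ($r{\left(M,F \right)} = \left(F + M\right) 2 F = 2 F \left(F + M\right)$)
$Y = 90$ ($Y = 9 \cdot 10 = 90$)
$Z{\left(B \right)} = -10 + 2 B$ ($Z{\left(B \right)} = \frac{2 B \left(B - 5\right)}{B} = \frac{2 B \left(-5 + B\right)}{B} = -10 + 2 B$)
$Y - Z{\left(L \right)} = 90 - \left(-10 + 2 \left(-36\right)\right) = 90 - \left(-10 - 72\right) = 90 - -82 = 90 + 82 = 172$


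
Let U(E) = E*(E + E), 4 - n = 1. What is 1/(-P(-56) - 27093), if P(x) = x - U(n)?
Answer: -1/27019 ≈ -3.7011e-5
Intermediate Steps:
n = 3 (n = 4 - 1*1 = 4 - 1 = 3)
U(E) = 2*E² (U(E) = E*(2*E) = 2*E²)
P(x) = -18 + x (P(x) = x - 2*3² = x - 2*9 = x - 1*18 = x - 18 = -18 + x)
1/(-P(-56) - 27093) = 1/(-(-18 - 56) - 27093) = 1/(-1*(-74) - 27093) = 1/(74 - 27093) = 1/(-27019) = -1/27019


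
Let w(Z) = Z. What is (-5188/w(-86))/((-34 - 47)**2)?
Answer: 2594/282123 ≈ 0.0091946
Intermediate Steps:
(-5188/w(-86))/((-34 - 47)**2) = (-5188/(-86))/((-34 - 47)**2) = (-5188*(-1/86))/((-81)**2) = (2594/43)/6561 = (2594/43)*(1/6561) = 2594/282123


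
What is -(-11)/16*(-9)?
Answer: -99/16 ≈ -6.1875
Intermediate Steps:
-(-11)/16*(-9) = -11*(-1/16)*(-9) = (11/16)*(-9) = -99/16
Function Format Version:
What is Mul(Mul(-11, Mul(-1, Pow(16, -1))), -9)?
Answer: Rational(-99, 16) ≈ -6.1875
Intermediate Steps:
Mul(Mul(-11, Mul(-1, Pow(16, -1))), -9) = Mul(Mul(-11, Mul(-1, Rational(1, 16))), -9) = Mul(Mul(-11, Rational(-1, 16)), -9) = Mul(Rational(11, 16), -9) = Rational(-99, 16)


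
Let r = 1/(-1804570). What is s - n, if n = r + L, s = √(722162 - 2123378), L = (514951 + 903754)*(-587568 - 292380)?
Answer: 2252801056098943801/1804570 + 8*I*√21894 ≈ 1.2484e+12 + 1183.7*I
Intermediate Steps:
r = -1/1804570 ≈ -5.5415e-7
L = -1248386627340 (L = 1418705*(-879948) = -1248386627340)
s = 8*I*√21894 (s = √(-1401216) = 8*I*√21894 ≈ 1183.7*I)
n = -2252801056098943801/1804570 (n = -1/1804570 - 1248386627340 = -2252801056098943801/1804570 ≈ -1.2484e+12)
s - n = 8*I*√21894 - 1*(-2252801056098943801/1804570) = 8*I*√21894 + 2252801056098943801/1804570 = 2252801056098943801/1804570 + 8*I*√21894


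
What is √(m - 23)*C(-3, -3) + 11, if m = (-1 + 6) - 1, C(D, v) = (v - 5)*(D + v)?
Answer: 11 + 48*I*√19 ≈ 11.0 + 209.23*I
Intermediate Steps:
C(D, v) = (-5 + v)*(D + v)
m = 4 (m = 5 - 1 = 4)
√(m - 23)*C(-3, -3) + 11 = √(4 - 23)*((-3)² - 5*(-3) - 5*(-3) - 3*(-3)) + 11 = √(-19)*(9 + 15 + 15 + 9) + 11 = (I*√19)*48 + 11 = 48*I*√19 + 11 = 11 + 48*I*√19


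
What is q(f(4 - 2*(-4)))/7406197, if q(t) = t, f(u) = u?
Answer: 12/7406197 ≈ 1.6203e-6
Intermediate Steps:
q(f(4 - 2*(-4)))/7406197 = (4 - 2*(-4))/7406197 = (4 + 8)*(1/7406197) = 12*(1/7406197) = 12/7406197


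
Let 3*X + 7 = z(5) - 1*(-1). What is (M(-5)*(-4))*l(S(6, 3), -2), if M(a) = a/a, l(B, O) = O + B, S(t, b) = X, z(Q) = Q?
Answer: 28/3 ≈ 9.3333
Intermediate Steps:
X = -1/3 (X = -7/3 + (5 - 1*(-1))/3 = -7/3 + (5 + 1)/3 = -7/3 + (1/3)*6 = -7/3 + 2 = -1/3 ≈ -0.33333)
S(t, b) = -1/3
l(B, O) = B + O
M(a) = 1
(M(-5)*(-4))*l(S(6, 3), -2) = (1*(-4))*(-1/3 - 2) = -4*(-7/3) = 28/3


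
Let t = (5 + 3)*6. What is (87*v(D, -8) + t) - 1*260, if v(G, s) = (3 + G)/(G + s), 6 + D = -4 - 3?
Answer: -1194/7 ≈ -170.57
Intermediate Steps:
t = 48 (t = 8*6 = 48)
D = -13 (D = -6 + (-4 - 3) = -6 - 7 = -13)
v(G, s) = (3 + G)/(G + s)
(87*v(D, -8) + t) - 1*260 = (87*((3 - 13)/(-13 - 8)) + 48) - 1*260 = (87*(-10/(-21)) + 48) - 260 = (87*(-1/21*(-10)) + 48) - 260 = (87*(10/21) + 48) - 260 = (290/7 + 48) - 260 = 626/7 - 260 = -1194/7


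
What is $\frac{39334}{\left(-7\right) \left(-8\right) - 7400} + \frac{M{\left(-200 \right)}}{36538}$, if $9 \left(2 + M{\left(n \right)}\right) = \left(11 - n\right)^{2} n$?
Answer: $- \frac{2175756895}{67083768} \approx -32.433$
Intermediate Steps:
$M{\left(n \right)} = -2 + \frac{n \left(11 - n\right)^{2}}{9}$ ($M{\left(n \right)} = -2 + \frac{\left(11 - n\right)^{2} n}{9} = -2 + \frac{n \left(11 - n\right)^{2}}{9}$)
$\frac{39334}{\left(-7\right) \left(-8\right) - 7400} + \frac{M{\left(-200 \right)}}{36538} = \frac{39334}{\left(-7\right) \left(-8\right) - 7400} + \frac{-2 + \frac{1}{9} \left(-200\right) \left(-11 - 200\right)^{2}}{36538} = \frac{39334}{56 - 7400} + \left(-2 + \frac{1}{9} \left(-200\right) \left(-211\right)^{2}\right) \frac{1}{36538} = \frac{39334}{-7344} + \left(-2 + \frac{1}{9} \left(-200\right) 44521\right) \frac{1}{36538} = 39334 \left(- \frac{1}{7344}\right) + \left(-2 - \frac{8904200}{9}\right) \frac{1}{36538} = - \frac{19667}{3672} - \frac{4452109}{164421} = - \frac{2175756895}{67083768}$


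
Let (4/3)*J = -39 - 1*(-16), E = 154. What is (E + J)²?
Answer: 299209/16 ≈ 18701.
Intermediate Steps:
J = -69/4 (J = 3*(-39 - 1*(-16))/4 = 3*(-39 + 16)/4 = (¾)*(-23) = -69/4 ≈ -17.250)
(E + J)² = (154 - 69/4)² = (547/4)² = 299209/16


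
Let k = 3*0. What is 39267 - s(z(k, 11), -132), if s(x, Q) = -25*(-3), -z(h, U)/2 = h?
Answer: 39192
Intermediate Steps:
k = 0
z(h, U) = -2*h
s(x, Q) = 75
39267 - s(z(k, 11), -132) = 39267 - 1*75 = 39267 - 75 = 39192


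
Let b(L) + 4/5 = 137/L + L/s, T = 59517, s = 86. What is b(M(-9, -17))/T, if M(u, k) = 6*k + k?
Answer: -170651/3045484890 ≈ -5.6034e-5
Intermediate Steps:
M(u, k) = 7*k
b(L) = -⅘ + 137/L + L/86 (b(L) = -⅘ + (137/L + L/86) = -⅘ + 137/L + L/86)
b(M(-9, -17))/T = (-⅘ + 137/((7*(-17))) + (7*(-17))/86)/59517 = (-⅘ + 137/(-119) + (1/86)*(-119))*(1/59517) = (-⅘ + 137*(-1/119) - 119/86)*(1/59517) = (-⅘ - 137/119 - 119/86)*(1/59517) = -170651/51170*1/59517 = -170651/3045484890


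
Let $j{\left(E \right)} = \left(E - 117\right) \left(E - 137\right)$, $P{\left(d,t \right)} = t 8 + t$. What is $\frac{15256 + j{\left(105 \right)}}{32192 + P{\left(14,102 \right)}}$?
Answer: $\frac{1564}{3311} \approx 0.47236$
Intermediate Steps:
$P{\left(d,t \right)} = 9 t$ ($P{\left(d,t \right)} = 8 t + t = 9 t$)
$j{\left(E \right)} = \left(-137 + E\right) \left(-117 + E\right)$ ($j{\left(E \right)} = \left(-117 + E\right) \left(-137 + E\right) = \left(-137 + E\right) \left(-117 + E\right)$)
$\frac{15256 + j{\left(105 \right)}}{32192 + P{\left(14,102 \right)}} = \frac{15256 + \left(16029 + 105^{2} - 26670\right)}{32192 + 9 \cdot 102} = \frac{15256 + \left(16029 + 11025 - 26670\right)}{32192 + 918} = \frac{15256 + 384}{33110} = 15640 \cdot \frac{1}{33110} = \frac{1564}{3311}$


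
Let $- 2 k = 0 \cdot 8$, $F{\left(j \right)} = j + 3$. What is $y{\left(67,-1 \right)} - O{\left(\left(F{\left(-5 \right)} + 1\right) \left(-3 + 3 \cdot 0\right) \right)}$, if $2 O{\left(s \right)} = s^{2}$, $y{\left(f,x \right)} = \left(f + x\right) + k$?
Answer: $\frac{123}{2} \approx 61.5$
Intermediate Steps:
$F{\left(j \right)} = 3 + j$
$k = 0$ ($k = - \frac{0 \cdot 8}{2} = \left(- \frac{1}{2}\right) 0 = 0$)
$y{\left(f,x \right)} = f + x$ ($y{\left(f,x \right)} = \left(f + x\right) + 0 = f + x$)
$O{\left(s \right)} = \frac{s^{2}}{2}$
$y{\left(67,-1 \right)} - O{\left(\left(F{\left(-5 \right)} + 1\right) \left(-3 + 3 \cdot 0\right) \right)} = \left(67 - 1\right) - \frac{\left(\left(\left(3 - 5\right) + 1\right) \left(-3 + 3 \cdot 0\right)\right)^{2}}{2} = 66 - \frac{\left(\left(-2 + 1\right) \left(-3 + 0\right)\right)^{2}}{2} = 66 - \frac{\left(\left(-1\right) \left(-3\right)\right)^{2}}{2} = 66 - \frac{3^{2}}{2} = 66 - \frac{1}{2} \cdot 9 = 66 - \frac{9}{2} = \frac{123}{2}$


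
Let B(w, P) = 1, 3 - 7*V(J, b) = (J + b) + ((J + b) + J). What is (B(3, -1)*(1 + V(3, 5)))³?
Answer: -729/343 ≈ -2.1254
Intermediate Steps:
V(J, b) = 3/7 - 3*J/7 - 2*b/7 (V(J, b) = 3/7 - ((J + b) + ((J + b) + J))/7 = 3/7 - ((J + b) + (b + 2*J))/7 = 3/7 - (2*b + 3*J)/7 = 3/7 + (-3*J/7 - 2*b/7) = 3/7 - 3*J/7 - 2*b/7)
(B(3, -1)*(1 + V(3, 5)))³ = (1*(1 + (3/7 - 3/7*3 - 2/7*5)))³ = (1*(1 + (3/7 - 9/7 - 10/7)))³ = (1*(1 - 16/7))³ = (1*(-9/7))³ = (-9/7)³ = -729/343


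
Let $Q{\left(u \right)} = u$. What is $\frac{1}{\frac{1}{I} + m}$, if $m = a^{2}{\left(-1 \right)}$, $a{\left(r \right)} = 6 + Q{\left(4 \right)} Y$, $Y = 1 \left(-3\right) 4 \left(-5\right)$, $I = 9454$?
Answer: $\frac{9454}{572118265} \approx 1.6525 \cdot 10^{-5}$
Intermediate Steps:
$Y = 60$ ($Y = \left(-3\right) 4 \left(-5\right) = \left(-12\right) \left(-5\right) = 60$)
$a{\left(r \right)} = 246$ ($a{\left(r \right)} = 6 + 4 \cdot 60 = 6 + 240 = 246$)
$m = 60516$ ($m = 246^{2} = 60516$)
$\frac{1}{\frac{1}{I} + m} = \frac{1}{\frac{1}{9454} + 60516} = \frac{1}{\frac{572118265}{9454}} = \frac{9454}{572118265}$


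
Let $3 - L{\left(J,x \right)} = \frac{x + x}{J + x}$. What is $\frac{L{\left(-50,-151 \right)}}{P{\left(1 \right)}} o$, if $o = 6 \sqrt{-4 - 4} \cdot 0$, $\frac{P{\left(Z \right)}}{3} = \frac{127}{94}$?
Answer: $0$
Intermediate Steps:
$P{\left(Z \right)} = \frac{381}{94}$ ($P{\left(Z \right)} = 3 \cdot \frac{127}{94} = \frac{381}{94}$)
$L{\left(J,x \right)} = 3 - \frac{2 x}{J + x}$ ($L{\left(J,x \right)} = 3 - \frac{x + x}{J + x} = 3 - \frac{2 x}{J + x}$)
$o = 0$ ($o = 6 \sqrt{-8} \cdot 0 = 6 \cdot 2 i \sqrt{2} \cdot 0 = 12 i \sqrt{2} \cdot 0 = 0$)
$\frac{L{\left(-50,-151 \right)}}{P{\left(1 \right)}} o = \frac{\frac{1}{-50 - 151} \left(-151 + 3 \left(-50\right)\right)}{\frac{381}{94}} \cdot 0 = \frac{-151 - 150}{-201} \cdot \frac{94}{381} \cdot 0 = \left(- \frac{1}{201}\right) \left(-301\right) \frac{94}{381} \cdot 0 = \frac{301}{201} \cdot \frac{94}{381} \cdot 0 = \frac{28294}{76581} \cdot 0 = 0$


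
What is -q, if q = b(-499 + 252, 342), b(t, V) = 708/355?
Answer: -708/355 ≈ -1.9944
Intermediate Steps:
b(t, V) = 708/355 (b(t, V) = 708*(1/355) = 708/355)
q = 708/355 ≈ 1.9944
-q = -1*708/355 = -708/355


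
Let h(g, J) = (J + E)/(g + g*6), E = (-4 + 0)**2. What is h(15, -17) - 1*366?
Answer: -38431/105 ≈ -366.01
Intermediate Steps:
E = 16 (E = (-4)**2 = 16)
h(g, J) = (16 + J)/(7*g) (h(g, J) = (J + 16)/(g + g*6) = (16 + J)/(g + 6*g) = (16 + J)/((7*g)) = (16 + J)*(1/(7*g)) = (16 + J)/(7*g))
h(15, -17) - 1*366 = (1/7)*(16 - 17)/15 - 1*366 = (1/7)*(1/15)*(-1) - 366 = -1/105 - 366 = -38431/105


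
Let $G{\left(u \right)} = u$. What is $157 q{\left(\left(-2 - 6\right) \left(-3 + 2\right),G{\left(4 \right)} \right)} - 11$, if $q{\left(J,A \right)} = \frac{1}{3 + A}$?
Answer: $\frac{80}{7} \approx 11.429$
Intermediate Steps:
$157 q{\left(\left(-2 - 6\right) \left(-3 + 2\right),G{\left(4 \right)} \right)} - 11 = \frac{157}{3 + 4} - 11 = \frac{157}{7} - 11 = \frac{80}{7}$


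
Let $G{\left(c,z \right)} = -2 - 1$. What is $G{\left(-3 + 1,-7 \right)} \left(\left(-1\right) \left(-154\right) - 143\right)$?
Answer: $-33$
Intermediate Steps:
$G{\left(c,z \right)} = -3$ ($G{\left(c,z \right)} = -2 - 1 = -3$)
$G{\left(-3 + 1,-7 \right)} \left(\left(-1\right) \left(-154\right) - 143\right) = - 3 \left(\left(-1\right) \left(-154\right) - 143\right) = - 3 \left(154 - 143\right) = \left(-3\right) 11 = -33$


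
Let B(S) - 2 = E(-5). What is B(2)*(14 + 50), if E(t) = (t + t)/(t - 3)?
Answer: 208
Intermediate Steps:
E(t) = 2*t/(-3 + t) (E(t) = (2*t)/(-3 + t) = 2*t/(-3 + t))
B(S) = 13/4 (B(S) = 2 + 2*(-5)/(-3 - 5) = 2 + 2*(-5)/(-8) = 2 + 2*(-5)*(-⅛) = 2 + 5/4 = 13/4)
B(2)*(14 + 50) = 13*(14 + 50)/4 = (13/4)*64 = 208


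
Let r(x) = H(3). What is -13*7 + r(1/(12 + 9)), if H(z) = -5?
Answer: -96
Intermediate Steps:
r(x) = -5
-13*7 + r(1/(12 + 9)) = -13*7 - 5 = -91 - 5 = -96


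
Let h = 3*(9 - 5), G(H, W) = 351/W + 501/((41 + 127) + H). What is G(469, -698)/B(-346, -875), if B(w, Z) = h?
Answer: 42037/1778504 ≈ 0.023636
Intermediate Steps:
G(H, W) = 351/W + 501/(168 + H)
h = 12 (h = 3*4 = 12)
B(w, Z) = 12
G(469, -698)/B(-346, -875) = (3*(19656 + 117*469 + 167*(-698))/(-698*(168 + 469)))/12 = (3*(-1/698)*(19656 + 54873 - 116566)/637)*(1/12) = (3*(-1/698)*(1/637)*(-42037))*(1/12) = (126111/444626)*(1/12) = 42037/1778504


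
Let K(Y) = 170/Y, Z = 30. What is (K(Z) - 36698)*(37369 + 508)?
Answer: -4169386529/3 ≈ -1.3898e+9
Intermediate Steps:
(K(Z) - 36698)*(37369 + 508) = (170/30 - 36698)*(37369 + 508) = (170*(1/30) - 36698)*37877 = (17/3 - 36698)*37877 = -110077/3*37877 = -4169386529/3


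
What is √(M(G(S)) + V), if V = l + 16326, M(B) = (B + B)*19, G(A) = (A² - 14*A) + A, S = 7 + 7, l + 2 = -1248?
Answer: 2*√3902 ≈ 124.93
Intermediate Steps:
l = -1250 (l = -2 - 1248 = -1250)
S = 14
G(A) = A² - 13*A
M(B) = 38*B (M(B) = (2*B)*19 = 38*B)
V = 15076 (V = -1250 + 16326 = 15076)
√(M(G(S)) + V) = √(38*(14*(-13 + 14)) + 15076) = √(38*(14*1) + 15076) = √(38*14 + 15076) = √(532 + 15076) = √15608 = 2*√3902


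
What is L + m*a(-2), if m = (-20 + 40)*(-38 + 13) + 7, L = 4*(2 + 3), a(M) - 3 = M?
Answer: -473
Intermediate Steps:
a(M) = 3 + M
L = 20 (L = 4*5 = 20)
m = -493 (m = 20*(-25) + 7 = -500 + 7 = -493)
L + m*a(-2) = 20 - 493*(3 - 2) = 20 - 493*1 = 20 - 493 = -473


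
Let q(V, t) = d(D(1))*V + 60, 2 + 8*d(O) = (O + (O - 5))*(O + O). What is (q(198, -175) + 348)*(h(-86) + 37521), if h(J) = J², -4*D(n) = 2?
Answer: 22772919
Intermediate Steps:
D(n) = -½ (D(n) = -¼*2 = -½)
d(O) = -¼ + O*(-5 + 2*O)/4 (d(O) = -¼ + ((O + (O - 5))*(O + O))/8 = -¼ + ((O + (-5 + O))*(2*O))/8 = -¼ + ((-5 + 2*O)*(2*O))/8 = -¼ + (2*O*(-5 + 2*O))/8 = -¼ + O*(-5 + 2*O)/4)
q(V, t) = 60 + V/2 (q(V, t) = (-¼ + (-½)²/2 - 5/4*(-½))*V + 60 = (-¼ + (½)*(¼) + 5/8)*V + 60 = (-¼ + ⅛ + 5/8)*V + 60 = V/2 + 60 = 60 + V/2)
(q(198, -175) + 348)*(h(-86) + 37521) = ((60 + (½)*198) + 348)*((-86)² + 37521) = ((60 + 99) + 348)*(7396 + 37521) = (159 + 348)*44917 = 507*44917 = 22772919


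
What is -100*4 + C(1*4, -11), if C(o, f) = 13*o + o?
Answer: -344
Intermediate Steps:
C(o, f) = 14*o
-100*4 + C(1*4, -11) = -100*4 + 14*(1*4) = -400 + 14*4 = -400 + 56 = -344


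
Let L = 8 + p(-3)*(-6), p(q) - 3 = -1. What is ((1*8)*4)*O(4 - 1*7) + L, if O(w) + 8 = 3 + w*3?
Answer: -452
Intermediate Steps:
p(q) = 2 (p(q) = 3 - 1 = 2)
O(w) = -5 + 3*w (O(w) = -8 + (3 + w*3) = -8 + (3 + 3*w) = -5 + 3*w)
L = -4 (L = 8 + 2*(-6) = 8 - 12 = -4)
((1*8)*4)*O(4 - 1*7) + L = ((1*8)*4)*(-5 + 3*(4 - 1*7)) - 4 = (8*4)*(-5 + 3*(4 - 7)) - 4 = 32*(-5 + 3*(-3)) - 4 = 32*(-5 - 9) - 4 = 32*(-14) - 4 = -448 - 4 = -452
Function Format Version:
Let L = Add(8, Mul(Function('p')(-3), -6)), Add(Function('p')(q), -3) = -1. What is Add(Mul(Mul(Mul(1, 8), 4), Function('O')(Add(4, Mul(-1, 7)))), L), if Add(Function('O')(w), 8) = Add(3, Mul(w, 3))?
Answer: -452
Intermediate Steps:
Function('p')(q) = 2 (Function('p')(q) = Add(3, -1) = 2)
Function('O')(w) = Add(-5, Mul(3, w)) (Function('O')(w) = Add(-8, Add(3, Mul(w, 3))) = Add(-8, Add(3, Mul(3, w))) = Add(-5, Mul(3, w)))
L = -4 (L = Add(8, Mul(2, -6)) = Add(8, -12) = -4)
Add(Mul(Mul(Mul(1, 8), 4), Function('O')(Add(4, Mul(-1, 7)))), L) = Add(Mul(Mul(Mul(1, 8), 4), Add(-5, Mul(3, Add(4, Mul(-1, 7))))), -4) = Add(Mul(Mul(8, 4), Add(-5, Mul(3, Add(4, -7)))), -4) = Add(Mul(32, Add(-5, Mul(3, -3))), -4) = Add(Mul(32, Add(-5, -9)), -4) = Add(Mul(32, -14), -4) = Add(-448, -4) = -452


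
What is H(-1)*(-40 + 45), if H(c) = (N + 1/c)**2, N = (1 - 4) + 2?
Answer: 20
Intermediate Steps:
N = -1 (N = -3 + 2 = -1)
H(c) = (-1 + 1/c)**2
H(-1)*(-40 + 45) = ((-1 - 1)**2/(-1)**2)*(-40 + 45) = (1*(-2)**2)*5 = (1*4)*5 = 4*5 = 20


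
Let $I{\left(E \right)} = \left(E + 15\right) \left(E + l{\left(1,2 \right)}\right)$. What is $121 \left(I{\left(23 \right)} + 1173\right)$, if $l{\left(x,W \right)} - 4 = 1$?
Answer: $270677$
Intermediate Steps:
$l{\left(x,W \right)} = 5$ ($l{\left(x,W \right)} = 4 + 1 = 5$)
$I{\left(E \right)} = \left(5 + E\right) \left(15 + E\right)$ ($I{\left(E \right)} = \left(E + 15\right) \left(E + 5\right) = \left(15 + E\right) \left(5 + E\right) = \left(5 + E\right) \left(15 + E\right)$)
$121 \left(I{\left(23 \right)} + 1173\right) = 121 \left(\left(75 + 23^{2} + 20 \cdot 23\right) + 1173\right) = 121 \left(\left(75 + 529 + 460\right) + 1173\right) = 121 \left(1064 + 1173\right) = 121 \cdot 2237 = 270677$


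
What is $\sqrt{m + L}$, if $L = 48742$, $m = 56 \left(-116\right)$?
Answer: $3 \sqrt{4694} \approx 205.54$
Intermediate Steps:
$m = -6496$
$\sqrt{m + L} = \sqrt{-6496 + 48742} = \sqrt{42246} = 3 \sqrt{4694}$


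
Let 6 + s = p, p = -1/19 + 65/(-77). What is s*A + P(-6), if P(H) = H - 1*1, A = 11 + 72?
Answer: -847711/1463 ≈ -579.43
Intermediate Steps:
A = 83
P(H) = -1 + H (P(H) = H - 1 = -1 + H)
p = -1312/1463 (p = -1*1/19 + 65*(-1/77) = -1/19 - 65/77 = -1312/1463 ≈ -0.89679)
s = -10090/1463 (s = -6 - 1312/1463 = -10090/1463 ≈ -6.8968)
s*A + P(-6) = -10090/1463*83 + (-1 - 6) = -837470/1463 - 7 = -847711/1463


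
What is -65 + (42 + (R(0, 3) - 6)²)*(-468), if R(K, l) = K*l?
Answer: -36569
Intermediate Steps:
-65 + (42 + (R(0, 3) - 6)²)*(-468) = -65 + (42 + (0*3 - 6)²)*(-468) = -65 + (42 + (0 - 6)²)*(-468) = -65 + (42 + (-6)²)*(-468) = -65 + (42 + 36)*(-468) = -65 + 78*(-468) = -65 - 36504 = -36569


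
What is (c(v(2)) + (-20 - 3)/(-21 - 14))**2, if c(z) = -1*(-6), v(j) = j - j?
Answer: 54289/1225 ≈ 44.318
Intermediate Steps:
v(j) = 0
c(z) = 6
(c(v(2)) + (-20 - 3)/(-21 - 14))**2 = (6 + (-20 - 3)/(-21 - 14))**2 = (6 - 23/(-35))**2 = (6 - 23*(-1/35))**2 = (6 + 23/35)**2 = (233/35)**2 = 54289/1225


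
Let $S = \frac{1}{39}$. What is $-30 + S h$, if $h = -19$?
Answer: $- \frac{1189}{39} \approx -30.487$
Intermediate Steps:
$S = \frac{1}{39} \approx 0.025641$
$-30 + S h = -30 + \frac{1}{39} \left(-19\right) = -30 - \frac{19}{39} = - \frac{1189}{39}$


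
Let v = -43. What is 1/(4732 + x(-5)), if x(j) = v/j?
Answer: 5/23703 ≈ 0.00021094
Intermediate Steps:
x(j) = -43/j
1/(4732 + x(-5)) = 1/(4732 - 43/(-5)) = 1/(4732 - 43*(-1/5)) = 1/(4732 + 43/5) = 1/(23703/5) = 5/23703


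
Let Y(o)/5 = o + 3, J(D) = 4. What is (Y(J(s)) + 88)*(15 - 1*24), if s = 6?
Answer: -1107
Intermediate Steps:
Y(o) = 15 + 5*o (Y(o) = 5*(o + 3) = 5*(3 + o) = 15 + 5*o)
(Y(J(s)) + 88)*(15 - 1*24) = ((15 + 5*4) + 88)*(15 - 1*24) = ((15 + 20) + 88)*(15 - 24) = (35 + 88)*(-9) = 123*(-9) = -1107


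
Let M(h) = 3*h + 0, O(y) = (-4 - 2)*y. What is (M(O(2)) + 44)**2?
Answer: 64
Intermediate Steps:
O(y) = -6*y
M(h) = 3*h
(M(O(2)) + 44)**2 = (3*(-6*2) + 44)**2 = (3*(-12) + 44)**2 = (-36 + 44)**2 = 8**2 = 64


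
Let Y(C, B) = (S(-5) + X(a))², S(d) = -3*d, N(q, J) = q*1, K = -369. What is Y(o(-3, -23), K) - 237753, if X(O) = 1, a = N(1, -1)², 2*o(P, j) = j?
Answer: -237497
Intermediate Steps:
N(q, J) = q
o(P, j) = j/2
a = 1 (a = 1² = 1)
Y(C, B) = 256 (Y(C, B) = (-3*(-5) + 1)² = (15 + 1)² = 16² = 256)
Y(o(-3, -23), K) - 237753 = 256 - 237753 = -237497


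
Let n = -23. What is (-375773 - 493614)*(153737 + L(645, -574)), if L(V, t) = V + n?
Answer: -134197707933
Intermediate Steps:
L(V, t) = -23 + V (L(V, t) = V - 23 = -23 + V)
(-375773 - 493614)*(153737 + L(645, -574)) = (-375773 - 493614)*(153737 + (-23 + 645)) = -869387*(153737 + 622) = -869387*154359 = -134197707933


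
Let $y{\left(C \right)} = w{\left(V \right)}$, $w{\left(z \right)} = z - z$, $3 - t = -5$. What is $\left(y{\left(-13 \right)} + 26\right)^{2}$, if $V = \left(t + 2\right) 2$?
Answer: $676$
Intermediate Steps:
$t = 8$ ($t = 3 - -5 = 3 + 5 = 8$)
$V = 20$ ($V = \left(8 + 2\right) 2 = 10 \cdot 2 = 20$)
$w{\left(z \right)} = 0$
$y{\left(C \right)} = 0$
$\left(y{\left(-13 \right)} + 26\right)^{2} = \left(0 + 26\right)^{2} = 26^{2} = 676$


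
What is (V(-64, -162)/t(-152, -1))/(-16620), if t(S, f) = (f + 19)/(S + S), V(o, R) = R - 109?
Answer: -10298/37395 ≈ -0.27538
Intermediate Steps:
V(o, R) = -109 + R
t(S, f) = (19 + f)/(2*S) (t(S, f) = (19 + f)/((2*S)) = (19 + f)*(1/(2*S)) = (19 + f)/(2*S))
(V(-64, -162)/t(-152, -1))/(-16620) = ((-109 - 162)/(((1/2)*(19 - 1)/(-152))))/(-16620) = -271/((1/2)*(-1/152)*18)*(-1/16620) = -271/(-9/152)*(-1/16620) = -271*(-152/9)*(-1/16620) = (41192/9)*(-1/16620) = -10298/37395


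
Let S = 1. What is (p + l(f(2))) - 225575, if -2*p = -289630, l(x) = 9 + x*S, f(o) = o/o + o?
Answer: -80748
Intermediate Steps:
f(o) = 1 + o
l(x) = 9 + x (l(x) = 9 + x*1 = 9 + x)
p = 144815 (p = -1/2*(-289630) = 144815)
(p + l(f(2))) - 225575 = (144815 + (9 + (1 + 2))) - 225575 = (144815 + (9 + 3)) - 225575 = (144815 + 12) - 225575 = 144827 - 225575 = -80748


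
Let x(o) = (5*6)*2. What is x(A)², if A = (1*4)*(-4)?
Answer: 3600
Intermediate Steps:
A = -16 (A = 4*(-4) = -16)
x(o) = 60 (x(o) = 30*2 = 60)
x(A)² = 60² = 3600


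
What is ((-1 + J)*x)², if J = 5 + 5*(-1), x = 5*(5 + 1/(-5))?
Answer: 576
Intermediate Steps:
x = 24 (x = 5*(5 + 1*(-⅕)) = 5*(5 - ⅕) = 5*(24/5) = 24)
J = 0 (J = 5 - 5 = 0)
((-1 + J)*x)² = ((-1 + 0)*24)² = (-1*24)² = (-24)² = 576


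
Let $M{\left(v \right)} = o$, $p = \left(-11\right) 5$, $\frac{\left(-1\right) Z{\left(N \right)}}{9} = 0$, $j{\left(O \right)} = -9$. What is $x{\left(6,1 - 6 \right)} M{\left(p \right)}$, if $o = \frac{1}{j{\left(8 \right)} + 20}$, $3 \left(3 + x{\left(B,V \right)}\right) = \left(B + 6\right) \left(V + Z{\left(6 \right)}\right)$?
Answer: $- \frac{23}{11} \approx -2.0909$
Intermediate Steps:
$Z{\left(N \right)} = 0$ ($Z{\left(N \right)} = \left(-9\right) 0 = 0$)
$x{\left(B,V \right)} = -3 + \frac{V \left(6 + B\right)}{3}$ ($x{\left(B,V \right)} = -3 + \frac{\left(B + 6\right) \left(V + 0\right)}{3} = -3 + \frac{\left(6 + B\right) V}{3} = -3 + \frac{V \left(6 + B\right)}{3}$)
$p = -55$
$o = \frac{1}{11}$ ($o = \frac{1}{-9 + 20} = \frac{1}{11} \approx 0.090909$)
$M{\left(v \right)} = \frac{1}{11}$
$x{\left(6,1 - 6 \right)} M{\left(p \right)} = \left(-3 + 2 \left(1 - 6\right) + \frac{1}{3} \cdot 6 \left(1 - 6\right)\right) \frac{1}{11} = \left(-3 + 2 \left(-5\right) + \frac{1}{3} \cdot 6 \left(-5\right)\right) \frac{1}{11} = \left(-3 - 10 - 10\right) \frac{1}{11} = \left(-23\right) \frac{1}{11} = - \frac{23}{11}$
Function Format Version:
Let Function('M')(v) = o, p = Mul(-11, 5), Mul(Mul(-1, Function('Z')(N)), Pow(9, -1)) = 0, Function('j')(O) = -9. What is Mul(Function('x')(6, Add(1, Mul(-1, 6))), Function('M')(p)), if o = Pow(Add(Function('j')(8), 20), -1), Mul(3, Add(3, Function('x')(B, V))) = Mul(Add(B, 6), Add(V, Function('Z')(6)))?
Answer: Rational(-23, 11) ≈ -2.0909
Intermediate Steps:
Function('Z')(N) = 0 (Function('Z')(N) = Mul(-9, 0) = 0)
Function('x')(B, V) = Add(-3, Mul(Rational(1, 3), V, Add(6, B))) (Function('x')(B, V) = Add(-3, Mul(Rational(1, 3), Mul(Add(B, 6), Add(V, 0)))) = Add(-3, Mul(Rational(1, 3), Mul(Add(6, B), V))) = Add(-3, Mul(Rational(1, 3), Mul(V, Add(6, B)))) = Add(-3, Mul(Rational(1, 3), V, Add(6, B))))
p = -55
o = Rational(1, 11) (o = Pow(Add(-9, 20), -1) = Pow(11, -1) = Rational(1, 11) ≈ 0.090909)
Function('M')(v) = Rational(1, 11)
Mul(Function('x')(6, Add(1, Mul(-1, 6))), Function('M')(p)) = Mul(Add(-3, Mul(2, Add(1, Mul(-1, 6))), Mul(Rational(1, 3), 6, Add(1, Mul(-1, 6)))), Rational(1, 11)) = Mul(Add(-3, Mul(2, Add(1, -6)), Mul(Rational(1, 3), 6, Add(1, -6))), Rational(1, 11)) = Mul(Add(-3, Mul(2, -5), Mul(Rational(1, 3), 6, -5)), Rational(1, 11)) = Mul(Add(-3, -10, -10), Rational(1, 11)) = Mul(-23, Rational(1, 11)) = Rational(-23, 11)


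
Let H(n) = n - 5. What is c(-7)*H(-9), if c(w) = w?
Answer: 98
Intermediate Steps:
H(n) = -5 + n
c(-7)*H(-9) = -7*(-5 - 9) = -7*(-14) = 98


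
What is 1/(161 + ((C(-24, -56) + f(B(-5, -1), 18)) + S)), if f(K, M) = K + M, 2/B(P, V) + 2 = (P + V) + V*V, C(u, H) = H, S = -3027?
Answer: -7/20330 ≈ -0.00034432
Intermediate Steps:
B(P, V) = 2/(-2 + P + V + V**2) (B(P, V) = 2/(-2 + ((P + V) + V*V)) = 2/(-2 + ((P + V) + V**2)) = 2/(-2 + (P + V + V**2)) = 2/(-2 + P + V + V**2))
1/(161 + ((C(-24, -56) + f(B(-5, -1), 18)) + S)) = 1/(161 + ((-56 + (2/(-2 - 5 - 1 + (-1)**2) + 18)) - 3027)) = 1/(161 + ((-56 + (2/(-2 - 5 - 1 + 1) + 18)) - 3027)) = 1/(161 + ((-56 + (2/(-7) + 18)) - 3027)) = 1/(161 + ((-56 + (2*(-1/7) + 18)) - 3027)) = 1/(161 + ((-56 + (-2/7 + 18)) - 3027)) = 1/(161 + ((-56 + 124/7) - 3027)) = 1/(161 + (-268/7 - 3027)) = 1/(161 - 21457/7) = 1/(-20330/7) = -7/20330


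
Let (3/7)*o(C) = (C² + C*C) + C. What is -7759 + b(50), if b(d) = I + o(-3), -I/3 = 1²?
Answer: -7727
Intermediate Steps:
I = -3 (I = -3*1² = -3*1 = -3)
o(C) = 7*C/3 + 14*C²/3 (o(C) = 7*((C² + C*C) + C)/3 = 7*((C² + C²) + C)/3 = 7*(2*C² + C)/3 = 7*(C + 2*C²)/3 = 7*C/3 + 14*C²/3)
b(d) = 32 (b(d) = -3 + (7/3)*(-3)*(1 + 2*(-3)) = -3 + (7/3)*(-3)*(1 - 6) = -3 + (7/3)*(-3)*(-5) = -3 + 35 = 32)
-7759 + b(50) = -7759 + 32 = -7727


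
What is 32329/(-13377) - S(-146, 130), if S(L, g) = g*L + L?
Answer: 255816173/13377 ≈ 19124.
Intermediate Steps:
S(L, g) = L + L*g (S(L, g) = L*g + L = L + L*g)
32329/(-13377) - S(-146, 130) = 32329/(-13377) - (-146)*(1 + 130) = 32329*(-1/13377) - (-146)*131 = -32329/13377 - 1*(-19126) = -32329/13377 + 19126 = 255816173/13377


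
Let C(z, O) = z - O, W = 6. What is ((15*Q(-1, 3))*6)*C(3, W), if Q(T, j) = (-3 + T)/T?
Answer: -1080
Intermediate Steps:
Q(T, j) = (-3 + T)/T
((15*Q(-1, 3))*6)*C(3, W) = ((15*((-3 - 1)/(-1)))*6)*(3 - 1*6) = ((15*(-1*(-4)))*6)*(3 - 6) = ((15*4)*6)*(-3) = (60*6)*(-3) = 360*(-3) = -1080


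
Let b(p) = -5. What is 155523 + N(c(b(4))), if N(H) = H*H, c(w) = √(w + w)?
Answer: 155513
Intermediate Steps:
c(w) = √2*√w (c(w) = √(2*w) = √2*√w)
N(H) = H²
155523 + N(c(b(4))) = 155523 + (√2*√(-5))² = 155523 + (√2*(I*√5))² = 155523 + (I*√10)² = 155523 - 10 = 155513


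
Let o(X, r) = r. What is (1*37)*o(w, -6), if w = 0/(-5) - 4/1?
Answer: -222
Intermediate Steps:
w = -4 (w = 0*(-⅕) - 4*1 = 0 - 4 = -4)
(1*37)*o(w, -6) = (1*37)*(-6) = 37*(-6) = -222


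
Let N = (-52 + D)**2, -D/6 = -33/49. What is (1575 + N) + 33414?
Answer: 89531089/2401 ≈ 37289.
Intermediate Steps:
D = 198/49 (D = -(-198)/49 = -6*(-33/49) = 198/49 ≈ 4.0408)
N = 5522500/2401 (N = (-52 + 198/49)**2 = (-2350/49)**2 = 5522500/2401 ≈ 2300.1)
(1575 + N) + 33414 = (1575 + 5522500/2401) + 33414 = 9304075/2401 + 33414 = 89531089/2401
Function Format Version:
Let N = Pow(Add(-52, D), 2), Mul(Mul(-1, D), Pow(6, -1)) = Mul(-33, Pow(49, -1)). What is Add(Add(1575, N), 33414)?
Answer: Rational(89531089, 2401) ≈ 37289.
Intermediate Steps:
D = Rational(198, 49) (D = Mul(-6, Mul(-33, Pow(49, -1))) = Mul(-6, Mul(-33, Rational(1, 49))) = Mul(-6, Rational(-33, 49)) = Rational(198, 49) ≈ 4.0408)
N = Rational(5522500, 2401) (N = Pow(Add(-52, Rational(198, 49)), 2) = Pow(Rational(-2350, 49), 2) = Rational(5522500, 2401) ≈ 2300.1)
Add(Add(1575, N), 33414) = Add(Add(1575, Rational(5522500, 2401)), 33414) = Add(Rational(9304075, 2401), 33414) = Rational(89531089, 2401)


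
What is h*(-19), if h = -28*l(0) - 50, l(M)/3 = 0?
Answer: 950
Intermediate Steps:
l(M) = 0 (l(M) = 3*0 = 0)
h = -50 (h = -28*0 - 50 = 0 - 50 = -50)
h*(-19) = -50*(-19) = 950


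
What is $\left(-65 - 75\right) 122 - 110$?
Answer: $-17190$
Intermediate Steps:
$\left(-65 - 75\right) 122 - 110 = \left(-140\right) 122 - 110 = -17080 - 110 = -17190$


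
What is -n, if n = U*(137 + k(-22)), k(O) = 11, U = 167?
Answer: -24716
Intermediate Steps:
n = 24716 (n = 167*(137 + 11) = 167*148 = 24716)
-n = -1*24716 = -24716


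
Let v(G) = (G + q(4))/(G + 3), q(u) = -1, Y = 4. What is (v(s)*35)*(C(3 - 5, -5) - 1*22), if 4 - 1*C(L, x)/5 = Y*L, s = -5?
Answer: 3990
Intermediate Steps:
C(L, x) = 20 - 20*L
v(G) = (-1 + G)/(3 + G) (v(G) = (G - 1)/(G + 3) = (-1 + G)/(3 + G))
(v(s)*35)*(C(3 - 5, -5) - 1*22) = (((-1 - 5)/(3 - 5))*35)*((20 - 20*(3 - 5)) - 1*22) = ((-6/(-2))*35)*((20 - 20*(-2)) - 22) = (-1/2*(-6)*35)*((20 + 40) - 22) = (3*35)*(60 - 22) = 105*38 = 3990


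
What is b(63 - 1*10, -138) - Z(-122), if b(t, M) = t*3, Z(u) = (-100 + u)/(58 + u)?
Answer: 4977/32 ≈ 155.53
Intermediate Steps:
Z(u) = (-100 + u)/(58 + u)
b(t, M) = 3*t
b(63 - 1*10, -138) - Z(-122) = 3*(63 - 1*10) - (-100 - 122)/(58 - 122) = 3*(63 - 10) - (-222)/(-64) = 3*53 - (-1)*(-222)/64 = 159 - 1*111/32 = 159 - 111/32 = 4977/32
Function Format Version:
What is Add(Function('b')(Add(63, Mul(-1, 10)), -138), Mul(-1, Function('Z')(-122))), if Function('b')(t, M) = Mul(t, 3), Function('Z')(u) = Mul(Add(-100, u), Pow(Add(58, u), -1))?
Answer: Rational(4977, 32) ≈ 155.53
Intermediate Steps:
Function('Z')(u) = Mul(Pow(Add(58, u), -1), Add(-100, u))
Function('b')(t, M) = Mul(3, t)
Add(Function('b')(Add(63, Mul(-1, 10)), -138), Mul(-1, Function('Z')(-122))) = Add(Mul(3, Add(63, Mul(-1, 10))), Mul(-1, Mul(Pow(Add(58, -122), -1), Add(-100, -122)))) = Add(Mul(3, Add(63, -10)), Mul(-1, Mul(Pow(-64, -1), -222))) = Add(Mul(3, 53), Mul(-1, Mul(Rational(-1, 64), -222))) = Add(159, Mul(-1, Rational(111, 32))) = Add(159, Rational(-111, 32)) = Rational(4977, 32)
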